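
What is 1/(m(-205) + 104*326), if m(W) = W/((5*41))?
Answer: 1/33903 ≈ 2.9496e-5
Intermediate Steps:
m(W) = W/205
1/(m(-205) + 104*326) = 1/((1/205)*(-205) + 104*326) = 1/(-1 + 33904) = 1/33903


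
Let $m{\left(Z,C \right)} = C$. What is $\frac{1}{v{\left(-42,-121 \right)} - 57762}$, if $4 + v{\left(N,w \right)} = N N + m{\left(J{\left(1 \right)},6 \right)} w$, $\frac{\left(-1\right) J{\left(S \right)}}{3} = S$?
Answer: $- \frac{1}{56728} \approx -1.7628 \cdot 10^{-5}$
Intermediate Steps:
$J{\left(S \right)} = - 3 S$
$v{\left(N,w \right)} = -4 + N^{2} + 6 w$ ($v{\left(N,w \right)} = -4 + \left(N N + 6 w\right) = -4 + \left(N^{2} + 6 w\right) = -4 + N^{2} + 6 w$)
$\frac{1}{v{\left(-42,-121 \right)} - 57762} = \frac{1}{\left(-4 + \left(-42\right)^{2} + 6 \left(-121\right)\right) - 57762} = \frac{1}{\left(-4 + 1764 - 726\right) - 57762} = \frac{1}{1034 - 57762} = \frac{1}{-56728} = - \frac{1}{56728}$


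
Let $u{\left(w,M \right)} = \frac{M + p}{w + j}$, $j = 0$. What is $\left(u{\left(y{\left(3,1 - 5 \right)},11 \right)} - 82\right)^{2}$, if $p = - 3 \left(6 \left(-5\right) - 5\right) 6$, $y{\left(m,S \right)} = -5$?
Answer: $\frac{1104601}{25} \approx 44184.0$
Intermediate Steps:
$p = 630$ ($p = - 3 \left(-30 - 5\right) 6 = \left(-3\right) \left(-35\right) 6 = 105 \cdot 6 = 630$)
$u{\left(w,M \right)} = \frac{630 + M}{w}$ ($u{\left(w,M \right)} = \frac{M + 630}{w + 0} = \frac{630 + M}{w}$)
$\left(u{\left(y{\left(3,1 - 5 \right)},11 \right)} - 82\right)^{2} = \left(\frac{630 + 11}{-5} - 82\right)^{2} = \left(\left(- \frac{1}{5}\right) 641 - 82\right)^{2} = \left(- \frac{641}{5} - 82\right)^{2} = \left(- \frac{1051}{5}\right)^{2} = \frac{1104601}{25}$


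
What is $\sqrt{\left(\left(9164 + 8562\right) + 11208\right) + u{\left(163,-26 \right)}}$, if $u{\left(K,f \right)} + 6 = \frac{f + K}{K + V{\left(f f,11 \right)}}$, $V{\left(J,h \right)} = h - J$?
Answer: $\frac{\sqrt{7289902938}}{502} \approx 170.08$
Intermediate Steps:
$u{\left(K,f \right)} = -6 + \frac{K + f}{11 + K - f^{2}}$ ($u{\left(K,f \right)} = -6 + \frac{f + K}{K - \left(-11 + f f\right)} = -6 + \frac{K + f}{K - \left(-11 + f^{2}\right)} = -6 + \frac{K + f}{11 + K - f^{2}}$)
$\sqrt{\left(\left(9164 + 8562\right) + 11208\right) + u{\left(163,-26 \right)}} = \sqrt{\left(\left(9164 + 8562\right) + 11208\right) + \frac{-66 - 26 - 815 + 6 \left(-26\right)^{2}}{11 + 163 - \left(-26\right)^{2}}} = \sqrt{\left(17726 + 11208\right) + \frac{-66 - 26 - 815 + 6 \cdot 676}{11 + 163 - 676}} = \sqrt{28934 + \frac{-66 - 26 - 815 + 4056}{11 + 163 - 676}} = \sqrt{28934 + \frac{1}{-502} \cdot 3149} = \sqrt{28934 - \frac{3149}{502}} = \sqrt{\frac{14521719}{502}} = \frac{\sqrt{7289902938}}{502}$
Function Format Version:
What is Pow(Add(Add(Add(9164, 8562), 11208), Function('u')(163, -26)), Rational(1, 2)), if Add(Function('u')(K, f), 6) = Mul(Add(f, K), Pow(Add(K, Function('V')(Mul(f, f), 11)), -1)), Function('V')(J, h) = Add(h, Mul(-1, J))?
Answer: Mul(Rational(1, 502), Pow(7289902938, Rational(1, 2))) ≈ 170.08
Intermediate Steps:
Function('u')(K, f) = Add(-6, Mul(Pow(Add(11, K, Mul(-1, Pow(f, 2))), -1), Add(K, f))) (Function('u')(K, f) = Add(-6, Mul(Add(f, K), Pow(Add(K, Add(11, Mul(-1, Mul(f, f)))), -1))) = Add(-6, Mul(Add(K, f), Pow(Add(K, Add(11, Mul(-1, Pow(f, 2)))), -1))) = Add(-6, Mul(Add(K, f), Pow(Add(11, K, Mul(-1, Pow(f, 2))), -1))) = Add(-6, Mul(Pow(Add(11, K, Mul(-1, Pow(f, 2))), -1), Add(K, f))))
Pow(Add(Add(Add(9164, 8562), 11208), Function('u')(163, -26)), Rational(1, 2)) = Pow(Add(Add(Add(9164, 8562), 11208), Mul(Pow(Add(11, 163, Mul(-1, Pow(-26, 2))), -1), Add(-66, -26, Mul(-5, 163), Mul(6, Pow(-26, 2))))), Rational(1, 2)) = Pow(Add(Add(17726, 11208), Mul(Pow(Add(11, 163, Mul(-1, 676)), -1), Add(-66, -26, -815, Mul(6, 676)))), Rational(1, 2)) = Pow(Add(28934, Mul(Pow(Add(11, 163, -676), -1), Add(-66, -26, -815, 4056))), Rational(1, 2)) = Pow(Add(28934, Mul(Pow(-502, -1), 3149)), Rational(1, 2)) = Pow(Add(28934, Mul(Rational(-1, 502), 3149)), Rational(1, 2)) = Pow(Add(28934, Rational(-3149, 502)), Rational(1, 2)) = Pow(Rational(14521719, 502), Rational(1, 2)) = Mul(Rational(1, 502), Pow(7289902938, Rational(1, 2)))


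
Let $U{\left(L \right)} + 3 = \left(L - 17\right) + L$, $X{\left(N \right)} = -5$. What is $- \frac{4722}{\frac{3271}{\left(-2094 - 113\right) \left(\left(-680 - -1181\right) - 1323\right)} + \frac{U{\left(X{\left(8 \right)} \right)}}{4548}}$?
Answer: $\frac{811669734063}{823919} \approx 9.8513 \cdot 10^{5}$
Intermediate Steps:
$U{\left(L \right)} = -20 + 2 L$ ($U{\left(L \right)} = -3 + \left(\left(L - 17\right) + L\right) = -3 + \left(\left(-17 + L\right) + L\right) = -3 + \left(-17 + 2 L\right) = -20 + 2 L$)
$- \frac{4722}{\frac{3271}{\left(-2094 - 113\right) \left(\left(-680 - -1181\right) - 1323\right)} + \frac{U{\left(X{\left(8 \right)} \right)}}{4548}} = - \frac{4722}{\frac{3271}{\left(-2094 - 113\right) \left(\left(-680 - -1181\right) - 1323\right)} + \frac{-20 + 2 \left(-5\right)}{4548}} = - \frac{4722}{\frac{3271}{\left(-2207\right) \left(\left(-680 + 1181\right) - 1323\right)} + \left(-20 - 10\right) \frac{1}{4548}} = - \frac{4722}{\frac{3271}{\left(-2207\right) \left(501 - 1323\right)} - \frac{5}{758}} = - \frac{4722}{\frac{3271}{\left(-2207\right) \left(-822\right)} - \frac{5}{758}} = - \frac{4722}{\frac{3271}{1814154} - \frac{5}{758}} = - \frac{4722}{- \frac{1647838}{343782183}} = \left(-4722\right) \left(- \frac{343782183}{1647838}\right) = \frac{811669734063}{823919}$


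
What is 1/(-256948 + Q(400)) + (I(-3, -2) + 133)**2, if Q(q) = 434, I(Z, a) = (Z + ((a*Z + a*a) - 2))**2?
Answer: 6403615495/256514 ≈ 24964.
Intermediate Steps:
I(Z, a) = (-2 + Z + a**2 + Z*a)**2 (I(Z, a) = (Z + ((Z*a + a**2) - 2))**2 = (Z + ((a**2 + Z*a) - 2))**2 = (Z + (-2 + a**2 + Z*a))**2 = (-2 + Z + a**2 + Z*a)**2)
1/(-256948 + Q(400)) + (I(-3, -2) + 133)**2 = 1/(-256948 + 434) + ((-2 - 3 + (-2)**2 - 3*(-2))**2 + 133)**2 = 1/(-256514) + ((-2 - 3 + 4 + 6)**2 + 133)**2 = -1/256514 + (5**2 + 133)**2 = -1/256514 + (25 + 133)**2 = -1/256514 + 158**2 = -1/256514 + 24964 = 6403615495/256514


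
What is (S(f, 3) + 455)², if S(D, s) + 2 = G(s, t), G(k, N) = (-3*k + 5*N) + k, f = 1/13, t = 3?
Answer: 213444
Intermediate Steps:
f = 1/13 ≈ 0.076923
G(k, N) = -2*k + 5*N
S(D, s) = 13 - 2*s (S(D, s) = -2 + (-2*s + 5*3) = -2 + (-2*s + 15) = -2 + (15 - 2*s) = 13 - 2*s)
(S(f, 3) + 455)² = ((13 - 2*3) + 455)² = ((13 - 6) + 455)² = (7 + 455)² = 462² = 213444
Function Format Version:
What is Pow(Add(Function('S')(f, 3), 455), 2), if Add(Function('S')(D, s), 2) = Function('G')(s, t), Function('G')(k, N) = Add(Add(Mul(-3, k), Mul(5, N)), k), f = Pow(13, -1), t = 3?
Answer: 213444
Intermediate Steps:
f = Rational(1, 13) ≈ 0.076923
Function('G')(k, N) = Add(Mul(-2, k), Mul(5, N))
Function('S')(D, s) = Add(13, Mul(-2, s)) (Function('S')(D, s) = Add(-2, Add(Mul(-2, s), Mul(5, 3))) = Add(-2, Add(Mul(-2, s), 15)) = Add(-2, Add(15, Mul(-2, s))) = Add(13, Mul(-2, s)))
Pow(Add(Function('S')(f, 3), 455), 2) = Pow(Add(Add(13, Mul(-2, 3)), 455), 2) = Pow(Add(Add(13, -6), 455), 2) = Pow(Add(7, 455), 2) = Pow(462, 2) = 213444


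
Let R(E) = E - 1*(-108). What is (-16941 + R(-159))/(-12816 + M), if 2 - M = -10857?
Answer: 16992/1957 ≈ 8.6827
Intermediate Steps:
M = 10859 (M = 2 - 1*(-10857) = 2 + 10857 = 10859)
R(E) = 108 + E (R(E) = E + 108 = 108 + E)
(-16941 + R(-159))/(-12816 + M) = (-16941 + (108 - 159))/(-12816 + 10859) = (-16941 - 51)/(-1957) = -16992*(-1/1957) = 16992/1957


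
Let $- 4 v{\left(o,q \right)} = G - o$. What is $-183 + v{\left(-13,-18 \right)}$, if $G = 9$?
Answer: $- \frac{377}{2} \approx -188.5$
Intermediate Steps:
$v{\left(o,q \right)} = - \frac{9}{4} + \frac{o}{4}$ ($v{\left(o,q \right)} = - \frac{9 - o}{4} = - \frac{9}{4} + \frac{o}{4}$)
$-183 + v{\left(-13,-18 \right)} = -183 + \left(- \frac{9}{4} + \frac{1}{4} \left(-13\right)\right) = -183 - \frac{11}{2} = - \frac{377}{2}$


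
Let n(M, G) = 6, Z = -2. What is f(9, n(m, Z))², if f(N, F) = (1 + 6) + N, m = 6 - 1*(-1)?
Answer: 256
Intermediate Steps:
m = 7 (m = 6 + 1 = 7)
f(N, F) = 7 + N
f(9, n(m, Z))² = (7 + 9)² = 16² = 256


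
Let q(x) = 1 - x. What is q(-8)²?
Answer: 81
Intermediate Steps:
q(-8)² = (1 - 1*(-8))² = (1 + 8)² = 9² = 81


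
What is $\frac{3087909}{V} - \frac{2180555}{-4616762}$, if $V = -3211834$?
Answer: $- \frac{1813140060697}{3707068290377} \approx -0.4891$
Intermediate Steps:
$\frac{3087909}{V} - \frac{2180555}{-4616762} = \frac{3087909}{-3211834} - \frac{2180555}{-4616762} = 3087909 \left(- \frac{1}{3211834}\right) - - \frac{2180555}{4616762} = - \frac{3087909}{3211834} + \frac{2180555}{4616762} = - \frac{1813140060697}{3707068290377}$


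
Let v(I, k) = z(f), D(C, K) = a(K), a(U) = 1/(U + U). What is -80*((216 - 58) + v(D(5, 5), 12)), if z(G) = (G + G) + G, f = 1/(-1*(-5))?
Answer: -12688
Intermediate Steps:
f = 1/5 (f = -1*(-1/5) = 1/5 ≈ 0.20000)
a(U) = 1/(2*U)
z(G) = 3*G (z(G) = 2*G + G = 3*G)
D(C, K) = 1/(2*K)
v(I, k) = 3/5 (v(I, k) = 3*(1/5) = 3/5)
-80*((216 - 58) + v(D(5, 5), 12)) = -80*((216 - 58) + 3/5) = -80*(158 + 3/5) = -80*793/5 = -12688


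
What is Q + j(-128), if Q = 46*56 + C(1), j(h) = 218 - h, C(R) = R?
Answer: 2923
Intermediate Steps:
Q = 2577 (Q = 46*56 + 1 = 2576 + 1 = 2577)
Q + j(-128) = 2577 + (218 - 1*(-128)) = 2577 + (218 + 128) = 2577 + 346 = 2923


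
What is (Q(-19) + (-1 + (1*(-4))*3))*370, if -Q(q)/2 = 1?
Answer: -5550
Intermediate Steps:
Q(q) = -2 (Q(q) = -2*1 = -2)
(Q(-19) + (-1 + (1*(-4))*3))*370 = (-2 + (-1 + (1*(-4))*3))*370 = (-2 + (-1 - 4*3))*370 = (-2 + (-1 - 12))*370 = (-2 - 13)*370 = -15*370 = -5550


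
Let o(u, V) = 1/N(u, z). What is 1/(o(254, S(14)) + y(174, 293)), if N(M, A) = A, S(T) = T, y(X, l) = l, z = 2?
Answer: 2/587 ≈ 0.0034072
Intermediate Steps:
o(u, V) = ½ (o(u, V) = 1/2 = ½)
1/(o(254, S(14)) + y(174, 293)) = 1/(½ + 293) = 1/(587/2) = 2/587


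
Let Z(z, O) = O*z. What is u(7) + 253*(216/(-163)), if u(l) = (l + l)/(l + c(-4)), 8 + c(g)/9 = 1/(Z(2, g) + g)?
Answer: -14381552/42869 ≈ -335.48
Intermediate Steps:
c(g) = -72 + 3/g (c(g) = -72 + 9/(g*2 + g) = -72 + 9/(2*g + g) = -72 + 9/((3*g)) = -72 + 9*(1/(3*g)) = -72 + 3/g)
u(l) = 2*l/(-291/4 + l) (u(l) = (l + l)/(l + (-72 + 3/(-4))) = (2*l)/(l + (-72 + 3*(-¼))) = (2*l)/(l + (-72 - ¾)) = (2*l)/(l - 291/4) = (2*l)/(-291/4 + l) = 2*l/(-291/4 + l))
u(7) + 253*(216/(-163)) = 8*7/(-291 + 4*7) + 253*(216/(-163)) = 8*7/(-291 + 28) + 253*(216*(-1/163)) = 8*7/(-263) + 253*(-216/163) = 8*7*(-1/263) - 54648/163 = -56/263 - 54648/163 = -14381552/42869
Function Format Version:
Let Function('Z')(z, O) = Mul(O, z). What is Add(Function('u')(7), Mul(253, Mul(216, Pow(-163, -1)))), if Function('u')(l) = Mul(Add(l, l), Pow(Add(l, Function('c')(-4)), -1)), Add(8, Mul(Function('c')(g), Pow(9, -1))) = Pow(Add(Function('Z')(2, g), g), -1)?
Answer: Rational(-14381552, 42869) ≈ -335.48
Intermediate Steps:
Function('c')(g) = Add(-72, Mul(3, Pow(g, -1))) (Function('c')(g) = Add(-72, Mul(9, Pow(Add(Mul(g, 2), g), -1))) = Add(-72, Mul(9, Pow(Add(Mul(2, g), g), -1))) = Add(-72, Mul(9, Pow(Mul(3, g), -1))) = Add(-72, Mul(9, Mul(Rational(1, 3), Pow(g, -1)))) = Add(-72, Mul(3, Pow(g, -1))))
Function('u')(l) = Mul(2, l, Pow(Add(Rational(-291, 4), l), -1)) (Function('u')(l) = Mul(Add(l, l), Pow(Add(l, Add(-72, Mul(3, Pow(-4, -1)))), -1)) = Mul(Mul(2, l), Pow(Add(l, Add(-72, Mul(3, Rational(-1, 4)))), -1)) = Mul(Mul(2, l), Pow(Add(l, Add(-72, Rational(-3, 4))), -1)) = Mul(Mul(2, l), Pow(Add(l, Rational(-291, 4)), -1)) = Mul(Mul(2, l), Pow(Add(Rational(-291, 4), l), -1)) = Mul(2, l, Pow(Add(Rational(-291, 4), l), -1)))
Add(Function('u')(7), Mul(253, Mul(216, Pow(-163, -1)))) = Add(Mul(8, 7, Pow(Add(-291, Mul(4, 7)), -1)), Mul(253, Mul(216, Pow(-163, -1)))) = Add(Mul(8, 7, Pow(Add(-291, 28), -1)), Mul(253, Mul(216, Rational(-1, 163)))) = Add(Mul(8, 7, Pow(-263, -1)), Mul(253, Rational(-216, 163))) = Add(Mul(8, 7, Rational(-1, 263)), Rational(-54648, 163)) = Add(Rational(-56, 263), Rational(-54648, 163)) = Rational(-14381552, 42869)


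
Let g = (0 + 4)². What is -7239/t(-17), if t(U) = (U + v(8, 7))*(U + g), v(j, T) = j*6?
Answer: 7239/31 ≈ 233.52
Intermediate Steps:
g = 16 (g = 4² = 16)
v(j, T) = 6*j
t(U) = (16 + U)*(48 + U) (t(U) = (U + 6*8)*(U + 16) = (U + 48)*(16 + U) = (48 + U)*(16 + U) = (16 + U)*(48 + U))
-7239/t(-17) = -7239/(768 + (-17)² + 64*(-17)) = -7239/(768 + 289 - 1088) = -7239/(-31) = -7239*(-1/31) = 7239/31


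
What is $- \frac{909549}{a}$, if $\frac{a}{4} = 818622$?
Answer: $- \frac{101061}{363832} \approx -0.27777$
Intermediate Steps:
$a = 3274488$ ($a = 4 \cdot 818622 = 3274488$)
$- \frac{909549}{a} = - \frac{909549}{3274488} = \left(-909549\right) \frac{1}{3274488} = - \frac{101061}{363832}$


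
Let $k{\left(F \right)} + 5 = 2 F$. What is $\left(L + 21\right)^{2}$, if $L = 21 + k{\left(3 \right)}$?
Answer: $1849$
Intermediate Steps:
$k{\left(F \right)} = -5 + 2 F$
$L = 22$ ($L = 21 + \left(-5 + 2 \cdot 3\right) = 21 + \left(-5 + 6\right) = 21 + 1 = 22$)
$\left(L + 21\right)^{2} = \left(22 + 21\right)^{2} = 43^{2} = 1849$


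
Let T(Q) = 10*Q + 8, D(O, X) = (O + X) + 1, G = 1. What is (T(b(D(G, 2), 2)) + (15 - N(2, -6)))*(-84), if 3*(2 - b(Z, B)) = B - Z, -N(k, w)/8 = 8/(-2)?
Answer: -1484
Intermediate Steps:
N(k, w) = 32 (N(k, w) = -64/(-2) = -64*(-1)/2 = -8*(-4) = 32)
D(O, X) = 1 + O + X
b(Z, B) = 2 - B/3 + Z/3 (b(Z, B) = 2 - (B - Z)/3 = 2 + (-B/3 + Z/3) = 2 - B/3 + Z/3)
T(Q) = 8 + 10*Q
(T(b(D(G, 2), 2)) + (15 - N(2, -6)))*(-84) = ((8 + 10*(2 - 1/3*2 + (1 + 1 + 2)/3)) + (15 - 1*32))*(-84) = ((8 + 10*(2 - 2/3 + (1/3)*4)) + (15 - 32))*(-84) = ((8 + 10*(2 - 2/3 + 4/3)) - 17)*(-84) = ((8 + 10*(8/3)) - 17)*(-84) = ((8 + 80/3) - 17)*(-84) = (104/3 - 17)*(-84) = (53/3)*(-84) = -1484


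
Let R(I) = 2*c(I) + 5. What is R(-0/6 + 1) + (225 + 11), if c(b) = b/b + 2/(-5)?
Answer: 1211/5 ≈ 242.20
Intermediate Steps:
c(b) = ⅗ (c(b) = 1 + 2*(-⅕) = 1 - ⅖ = ⅗)
R(I) = 31/5 (R(I) = 2*(⅗) + 5 = 6/5 + 5 = 31/5)
R(-0/6 + 1) + (225 + 11) = 31/5 + (225 + 11) = 31/5 + 236 = 1211/5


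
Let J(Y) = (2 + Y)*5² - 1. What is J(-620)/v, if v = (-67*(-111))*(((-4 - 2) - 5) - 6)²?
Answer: -15451/2149293 ≈ -0.0071889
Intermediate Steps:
J(Y) = 49 + 25*Y (J(Y) = (2 + Y)*25 - 1 = (50 + 25*Y) - 1 = 49 + 25*Y)
v = 2149293 (v = 7437*((-6 - 5) - 6)² = 7437*(-11 - 6)² = 7437*(-17)² = 7437*289 = 2149293)
J(-620)/v = (49 + 25*(-620))/2149293 = (49 - 15500)*(1/2149293) = -15451*1/2149293 = -15451/2149293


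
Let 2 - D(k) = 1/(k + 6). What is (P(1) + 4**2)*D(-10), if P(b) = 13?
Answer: 261/4 ≈ 65.250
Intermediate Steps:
D(k) = 2 - 1/(6 + k) (D(k) = 2 - 1/(k + 6) = 2 - 1/(6 + k))
(P(1) + 4**2)*D(-10) = (13 + 4**2)*((11 + 2*(-10))/(6 - 10)) = (13 + 16)*((11 - 20)/(-4)) = 29*(-1/4*(-9)) = 29*(9/4) = 261/4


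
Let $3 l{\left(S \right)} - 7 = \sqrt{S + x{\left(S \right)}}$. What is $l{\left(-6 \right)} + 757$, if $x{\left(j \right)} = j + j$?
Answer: $\frac{2278}{3} + i \sqrt{2} \approx 759.33 + 1.4142 i$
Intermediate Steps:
$x{\left(j \right)} = 2 j$
$l{\left(S \right)} = \frac{7}{3} + \frac{\sqrt{3} \sqrt{S}}{3}$ ($l{\left(S \right)} = \frac{7}{3} + \frac{\sqrt{S + 2 S}}{3} = \frac{7}{3} + \frac{\sqrt{3 S}}{3} = \frac{7}{3} + \frac{\sqrt{3} \sqrt{S}}{3}$)
$l{\left(-6 \right)} + 757 = \left(\frac{7}{3} + \frac{\sqrt{3} \sqrt{-6}}{3}\right) + 757 = \left(\frac{7}{3} + \frac{\sqrt{3} i \sqrt{6}}{3}\right) + 757 = \left(\frac{7}{3} + i \sqrt{2}\right) + 757 = \frac{2278}{3} + i \sqrt{2}$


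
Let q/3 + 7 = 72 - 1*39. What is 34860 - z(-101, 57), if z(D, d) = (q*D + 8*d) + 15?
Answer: 42267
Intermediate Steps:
q = 78 (q = -21 + 3*(72 - 1*39) = -21 + 3*(72 - 39) = -21 + 3*33 = -21 + 99 = 78)
z(D, d) = 15 + 8*d + 78*D (z(D, d) = (78*D + 8*d) + 15 = (8*d + 78*D) + 15 = 15 + 8*d + 78*D)
34860 - z(-101, 57) = 34860 - (15 + 8*57 + 78*(-101)) = 34860 - (15 + 456 - 7878) = 34860 - 1*(-7407) = 34860 + 7407 = 42267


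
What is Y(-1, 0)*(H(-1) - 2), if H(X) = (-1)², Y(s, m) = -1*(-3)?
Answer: -3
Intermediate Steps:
Y(s, m) = 3
H(X) = 1
Y(-1, 0)*(H(-1) - 2) = 3*(1 - 2) = 3*(-1) = -3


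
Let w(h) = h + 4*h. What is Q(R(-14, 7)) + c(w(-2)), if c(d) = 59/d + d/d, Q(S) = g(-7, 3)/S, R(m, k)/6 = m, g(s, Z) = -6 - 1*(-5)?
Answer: -2053/420 ≈ -4.8881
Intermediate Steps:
g(s, Z) = -1 (g(s, Z) = -6 + 5 = -1)
R(m, k) = 6*m
Q(S) = -1/S
w(h) = 5*h
c(d) = 1 + 59/d (c(d) = 59/d + 1 = 1 + 59/d)
Q(R(-14, 7)) + c(w(-2)) = -1/(6*(-14)) + (59 + 5*(-2))/((5*(-2))) = -1/(-84) + (59 - 10)/(-10) = -1*(-1/84) - 1/10*49 = 1/84 - 49/10 = -2053/420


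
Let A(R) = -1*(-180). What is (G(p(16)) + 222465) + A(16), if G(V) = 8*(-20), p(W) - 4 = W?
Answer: 222485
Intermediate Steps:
p(W) = 4 + W
A(R) = 180
G(V) = -160
(G(p(16)) + 222465) + A(16) = (-160 + 222465) + 180 = 222305 + 180 = 222485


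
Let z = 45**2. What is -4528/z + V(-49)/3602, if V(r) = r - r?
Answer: -4528/2025 ≈ -2.2360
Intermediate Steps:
V(r) = 0
z = 2025
-4528/z + V(-49)/3602 = -4528/2025 + 0/3602 = -4528*1/2025 + 0*(1/3602) = -4528/2025 + 0 = -4528/2025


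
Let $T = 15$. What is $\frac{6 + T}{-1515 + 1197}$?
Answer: $- \frac{7}{106} \approx -0.066038$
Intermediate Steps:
$\frac{6 + T}{-1515 + 1197} = \frac{6 + 15}{-1515 + 1197} = \frac{1}{-318} \cdot 21 = \left(- \frac{1}{318}\right) 21 = - \frac{7}{106}$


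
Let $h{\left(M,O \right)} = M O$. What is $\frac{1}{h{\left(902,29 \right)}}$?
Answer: $\frac{1}{26158} \approx 3.8229 \cdot 10^{-5}$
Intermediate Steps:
$\frac{1}{h{\left(902,29 \right)}} = \frac{1}{902 \cdot 29} = \frac{1}{26158}$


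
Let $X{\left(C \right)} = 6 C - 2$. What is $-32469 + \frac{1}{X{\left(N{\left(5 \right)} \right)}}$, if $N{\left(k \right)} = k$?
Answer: $- \frac{909131}{28} \approx -32469.0$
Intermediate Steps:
$X{\left(C \right)} = -2 + 6 C$
$-32469 + \frac{1}{X{\left(N{\left(5 \right)} \right)}} = -32469 + \frac{1}{-2 + 6 \cdot 5} = -32469 + \frac{1}{-2 + 30} = -32469 + \frac{1}{28} = - \frac{909131}{28}$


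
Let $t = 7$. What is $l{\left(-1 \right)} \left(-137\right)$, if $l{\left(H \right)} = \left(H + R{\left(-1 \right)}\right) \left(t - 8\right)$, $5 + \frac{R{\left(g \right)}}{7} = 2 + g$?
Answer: $-3973$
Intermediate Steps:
$R{\left(g \right)} = -21 + 7 g$ ($R{\left(g \right)} = -35 + 7 \left(2 + g\right) = -35 + \left(14 + 7 g\right) = -21 + 7 g$)
$l{\left(H \right)} = 28 - H$ ($l{\left(H \right)} = \left(H + \left(-21 + 7 \left(-1\right)\right)\right) \left(7 - 8\right) = \left(H - 28\right) \left(-1\right) = \left(-28 + H\right) \left(-1\right) = 28 - H$)
$l{\left(-1 \right)} \left(-137\right) = \left(28 - -1\right) \left(-137\right) = \left(28 + 1\right) \left(-137\right) = 29 \left(-137\right) = -3973$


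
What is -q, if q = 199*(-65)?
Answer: 12935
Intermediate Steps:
q = -12935
-q = -1*(-12935) = 12935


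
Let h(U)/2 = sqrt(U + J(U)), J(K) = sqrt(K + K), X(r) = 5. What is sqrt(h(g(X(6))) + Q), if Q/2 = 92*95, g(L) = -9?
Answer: sqrt(17480 + 2*sqrt(3)*sqrt(-3 + I*sqrt(2))) ≈ 132.22 + 0.023*I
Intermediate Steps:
J(K) = sqrt(2)*sqrt(K) (J(K) = sqrt(2*K) = sqrt(2)*sqrt(K))
h(U) = 2*sqrt(U + sqrt(2)*sqrt(U))
Q = 17480 (Q = 2*(92*95) = 2*8740 = 17480)
sqrt(h(g(X(6))) + Q) = sqrt(2*sqrt(-9 + sqrt(2)*sqrt(-9)) + 17480) = sqrt(2*sqrt(-9 + sqrt(2)*(3*I)) + 17480) = sqrt(2*sqrt(-9 + 3*I*sqrt(2)) + 17480) = sqrt(17480 + 2*sqrt(-9 + 3*I*sqrt(2)))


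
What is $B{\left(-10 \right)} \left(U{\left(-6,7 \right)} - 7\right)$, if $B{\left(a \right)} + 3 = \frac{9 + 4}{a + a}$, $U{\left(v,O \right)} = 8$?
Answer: $- \frac{73}{20} \approx -3.65$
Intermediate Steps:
$B{\left(a \right)} = -3 + \frac{13}{2 a}$ ($B{\left(a \right)} = -3 + \frac{9 + 4}{a + a} = -3 + \frac{13}{2 a}$)
$B{\left(-10 \right)} \left(U{\left(-6,7 \right)} - 7\right) = \left(-3 + \frac{13}{2 \left(-10\right)}\right) \left(8 - 7\right) = \left(-3 + \frac{13}{2} \left(- \frac{1}{10}\right)\right) \left(8 - 7\right) = \left(-3 - \frac{13}{20}\right) 1 = \left(- \frac{73}{20}\right) 1 = - \frac{73}{20}$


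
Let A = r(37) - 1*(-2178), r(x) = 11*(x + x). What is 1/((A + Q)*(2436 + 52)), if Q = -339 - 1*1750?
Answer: 1/2246664 ≈ 4.4510e-7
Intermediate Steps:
r(x) = 22*x (r(x) = 11*(2*x) = 22*x)
Q = -2089 (Q = -339 - 1750 = -2089)
A = 2992 (A = 22*37 - 1*(-2178) = 814 + 2178 = 2992)
1/((A + Q)*(2436 + 52)) = 1/((2992 - 2089)*(2436 + 52)) = 1/(903*2488) = 1/2246664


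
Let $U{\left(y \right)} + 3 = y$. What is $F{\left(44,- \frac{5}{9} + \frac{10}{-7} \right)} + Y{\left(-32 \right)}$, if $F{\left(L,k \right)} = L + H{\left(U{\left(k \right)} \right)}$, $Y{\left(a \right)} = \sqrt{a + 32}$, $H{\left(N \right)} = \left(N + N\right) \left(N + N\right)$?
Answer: $\frac{569020}{3969} \approx 143.37$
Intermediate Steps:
$U{\left(y \right)} = -3 + y$
$H{\left(N \right)} = 4 N^{2}$ ($H{\left(N \right)} = 2 N 2 N = 4 N^{2}$)
$Y{\left(a \right)} = \sqrt{32 + a}$
$F{\left(L,k \right)} = L + 4 \left(-3 + k\right)^{2}$
$F{\left(44,- \frac{5}{9} + \frac{10}{-7} \right)} + Y{\left(-32 \right)} = \left(44 + 4 \left(-3 + \left(- \frac{5}{9} + \frac{10}{-7}\right)\right)^{2}\right) + \sqrt{32 - 32} = \left(44 + 4 \left(-3 + \left(\left(-5\right) \frac{1}{9} + 10 \left(- \frac{1}{7}\right)\right)\right)^{2}\right) + \sqrt{0} = \left(44 + 4 \left(-3 - \frac{125}{63}\right)^{2}\right) + 0 = \left(44 + 4 \left(- \frac{314}{63}\right)^{2}\right) + 0 = \left(44 + 4 \cdot \frac{98596}{3969}\right) + 0 = \left(44 + \frac{394384}{3969}\right) + 0 = \frac{569020}{3969} + 0 = \frac{569020}{3969}$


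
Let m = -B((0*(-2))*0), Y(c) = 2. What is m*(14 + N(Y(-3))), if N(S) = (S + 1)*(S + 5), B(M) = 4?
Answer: -140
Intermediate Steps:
N(S) = (1 + S)*(5 + S)
m = -4 (m = -1*4 = -4)
m*(14 + N(Y(-3))) = -4*(14 + (5 + 2² + 6*2)) = -4*(14 + (5 + 4 + 12)) = -4*(14 + 21) = -4*35 = -140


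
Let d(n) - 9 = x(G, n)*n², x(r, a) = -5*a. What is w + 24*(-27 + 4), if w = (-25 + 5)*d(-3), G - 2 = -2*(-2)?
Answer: -3432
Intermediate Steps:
G = 6 (G = 2 - 2*(-2) = 2 + 4 = 6)
d(n) = 9 - 5*n³ (d(n) = 9 + (-5*n)*n² = 9 - 5*n³)
w = -2880 (w = (-25 + 5)*(9 - 5*(-3)³) = -20*(9 - 5*(-27)) = -20*(9 + 135) = -20*144 = -2880)
w + 24*(-27 + 4) = -2880 + 24*(-27 + 4) = -2880 + 24*(-23) = -2880 - 552 = -3432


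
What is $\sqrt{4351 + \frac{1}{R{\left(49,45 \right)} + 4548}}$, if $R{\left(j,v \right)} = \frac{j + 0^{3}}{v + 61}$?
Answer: $\frac{\sqrt{1011416484638441}}{482137} \approx 65.962$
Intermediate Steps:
$R{\left(j,v \right)} = \frac{j}{61 + v}$ ($R{\left(j,v \right)} = \frac{j + 0}{61 + v} = \frac{j}{61 + v}$)
$\sqrt{4351 + \frac{1}{R{\left(49,45 \right)} + 4548}} = \sqrt{4351 + \frac{1}{\frac{49}{61 + 45} + 4548}} = \sqrt{4351 + \frac{1}{\frac{49}{106} + 4548}} = \sqrt{4351 + \frac{1}{\frac{482137}{106}}} = \sqrt{4351 + \frac{106}{482137}} = \sqrt{\frac{2097778193}{482137}} = \frac{\sqrt{1011416484638441}}{482137}$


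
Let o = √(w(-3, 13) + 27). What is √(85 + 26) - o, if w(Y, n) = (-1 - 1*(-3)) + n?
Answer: √111 - √42 ≈ 4.0549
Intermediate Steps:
w(Y, n) = 2 + n (w(Y, n) = (-1 + 3) + n = 2 + n)
o = √42 (o = √((2 + 13) + 27) = √(15 + 27) = √42 ≈ 6.4807)
√(85 + 26) - o = √(85 + 26) - √42 = √111 - √42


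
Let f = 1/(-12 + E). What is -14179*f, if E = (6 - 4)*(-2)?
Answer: 14179/16 ≈ 886.19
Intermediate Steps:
E = -4 (E = 2*(-2) = -4)
f = -1/16 (f = 1/(-12 - 4) = 1/(-16) = -1/16 ≈ -0.062500)
-14179*f = -14179*(-1/16) = 14179/16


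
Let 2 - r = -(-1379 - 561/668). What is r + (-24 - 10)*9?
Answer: -1124805/668 ≈ -1683.8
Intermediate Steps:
r = -920397/668 (r = 2 - (-1)*(-1379 - 561/668) = 2 - (-1)*(-921733)/668 = 2 - 1*921733/668 = 2 - 921733/668 = -920397/668 ≈ -1377.8)
r + (-24 - 10)*9 = -920397/668 + (-24 - 10)*9 = -920397/668 - 34*9 = -920397/668 - 306 = -1124805/668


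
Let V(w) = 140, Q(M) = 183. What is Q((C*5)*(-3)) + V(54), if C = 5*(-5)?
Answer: 323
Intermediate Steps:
C = -25
Q((C*5)*(-3)) + V(54) = 183 + 140 = 323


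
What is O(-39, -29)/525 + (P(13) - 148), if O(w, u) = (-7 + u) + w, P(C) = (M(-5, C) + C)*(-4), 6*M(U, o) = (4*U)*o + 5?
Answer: -211/7 ≈ -30.143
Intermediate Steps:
M(U, o) = ⅚ + 2*U*o/3 (M(U, o) = ((4*U)*o + 5)/6 = (4*U*o + 5)/6 = (5 + 4*U*o)/6 = ⅚ + 2*U*o/3)
P(C) = -10/3 + 28*C/3 (P(C) = ((⅚ + (⅔)*(-5)*C) + C)*(-4) = ((⅚ - 10*C/3) + C)*(-4) = (⅚ - 7*C/3)*(-4) = -10/3 + 28*C/3)
O(w, u) = -7 + u + w
O(-39, -29)/525 + (P(13) - 148) = (-7 - 29 - 39)/525 + ((-10/3 + (28/3)*13) - 148) = -75*1/525 + ((-10/3 + 364/3) - 148) = -⅐ + (118 - 148) = -⅐ - 30 = -211/7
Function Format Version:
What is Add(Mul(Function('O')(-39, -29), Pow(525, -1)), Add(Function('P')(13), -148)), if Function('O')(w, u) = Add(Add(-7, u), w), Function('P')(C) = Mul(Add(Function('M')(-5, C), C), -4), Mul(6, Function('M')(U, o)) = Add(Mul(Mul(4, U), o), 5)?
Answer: Rational(-211, 7) ≈ -30.143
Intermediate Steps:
Function('M')(U, o) = Add(Rational(5, 6), Mul(Rational(2, 3), U, o)) (Function('M')(U, o) = Mul(Rational(1, 6), Add(Mul(Mul(4, U), o), 5)) = Mul(Rational(1, 6), Add(Mul(4, U, o), 5)) = Mul(Rational(1, 6), Add(5, Mul(4, U, o))) = Add(Rational(5, 6), Mul(Rational(2, 3), U, o)))
Function('P')(C) = Add(Rational(-10, 3), Mul(Rational(28, 3), C)) (Function('P')(C) = Mul(Add(Add(Rational(5, 6), Mul(Rational(2, 3), -5, C)), C), -4) = Mul(Add(Add(Rational(5, 6), Mul(Rational(-10, 3), C)), C), -4) = Mul(Add(Rational(5, 6), Mul(Rational(-7, 3), C)), -4) = Add(Rational(-10, 3), Mul(Rational(28, 3), C)))
Function('O')(w, u) = Add(-7, u, w)
Add(Mul(Function('O')(-39, -29), Pow(525, -1)), Add(Function('P')(13), -148)) = Add(Mul(Add(-7, -29, -39), Pow(525, -1)), Add(Add(Rational(-10, 3), Mul(Rational(28, 3), 13)), -148)) = Add(Mul(-75, Rational(1, 525)), Add(Add(Rational(-10, 3), Rational(364, 3)), -148)) = Add(Rational(-1, 7), Add(118, -148)) = Add(Rational(-1, 7), -30) = Rational(-211, 7)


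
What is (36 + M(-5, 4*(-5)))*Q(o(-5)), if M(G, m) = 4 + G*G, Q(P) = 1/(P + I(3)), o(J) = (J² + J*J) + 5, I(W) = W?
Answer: 65/58 ≈ 1.1207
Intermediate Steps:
o(J) = 5 + 2*J² (o(J) = (J² + J²) + 5 = 2*J² + 5 = 5 + 2*J²)
Q(P) = 1/(3 + P) (Q(P) = 1/(P + 3) = 1/(3 + P))
M(G, m) = 4 + G²
(36 + M(-5, 4*(-5)))*Q(o(-5)) = (36 + (4 + (-5)²))/(3 + (5 + 2*(-5)²)) = (36 + (4 + 25))/(3 + (5 + 2*25)) = (36 + 29)/(3 + (5 + 50)) = 65/(3 + 55) = 65/58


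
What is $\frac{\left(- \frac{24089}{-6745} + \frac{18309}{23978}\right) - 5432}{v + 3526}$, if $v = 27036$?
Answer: $- \frac{46201316067}{260149550780} \approx -0.1776$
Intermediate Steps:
$\frac{\left(- \frac{24089}{-6745} + \frac{18309}{23978}\right) - 5432}{v + 3526} = \frac{\left(- \frac{24089}{-6745} + \frac{18309}{23978}\right) - 5432}{27036 + 3526} = \frac{\left(\left(-24089\right) \left(- \frac{1}{6745}\right) + 18309 \cdot \frac{1}{23978}\right) - 5432}{30562} = \left(\left(\frac{24089}{6745} + \frac{18309}{23978}\right) - 5432\right) \frac{1}{30562} = \left(\frac{36900013}{8512190} - 5432\right) \frac{1}{30562} = \left(- \frac{46201316067}{8512190}\right) \frac{1}{30562} = - \frac{46201316067}{260149550780}$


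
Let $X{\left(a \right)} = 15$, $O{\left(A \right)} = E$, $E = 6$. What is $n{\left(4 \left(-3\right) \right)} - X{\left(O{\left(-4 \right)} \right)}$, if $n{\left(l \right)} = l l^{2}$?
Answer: $-1743$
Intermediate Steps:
$O{\left(A \right)} = 6$
$n{\left(l \right)} = l^{3}$
$n{\left(4 \left(-3\right) \right)} - X{\left(O{\left(-4 \right)} \right)} = \left(4 \left(-3\right)\right)^{3} - 15 = \left(-12\right)^{3} - 15 = -1728 - 15 = -1743$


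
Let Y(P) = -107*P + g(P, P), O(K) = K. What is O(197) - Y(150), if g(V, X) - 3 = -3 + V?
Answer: 16097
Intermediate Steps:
g(V, X) = V (g(V, X) = 3 + (-3 + V) = V)
Y(P) = -106*P (Y(P) = -107*P + P = -106*P)
O(197) - Y(150) = 197 - (-106)*150 = 197 - 1*(-15900) = 197 + 15900 = 16097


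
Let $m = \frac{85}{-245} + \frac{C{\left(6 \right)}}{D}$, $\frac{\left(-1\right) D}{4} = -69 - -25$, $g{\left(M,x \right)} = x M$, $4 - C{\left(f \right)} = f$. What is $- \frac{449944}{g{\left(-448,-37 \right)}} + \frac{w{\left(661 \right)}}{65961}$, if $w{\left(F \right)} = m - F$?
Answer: $- \frac{71440886005}{2630920446} \approx -27.154$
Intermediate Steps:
$C{\left(f \right)} = 4 - f$
$g{\left(M,x \right)} = M x$
$D = 176$ ($D = - 4 \left(-69 - -25\right) = - 4 \left(-69 + 25\right) = \left(-4\right) \left(-44\right) = 176$)
$m = - \frac{1545}{4312}$ ($m = \frac{85}{-245} + \frac{4 - 6}{176} = 85 \left(- \frac{1}{245}\right) + \left(4 - 6\right) \frac{1}{176} = - \frac{17}{49} - \frac{1}{88} = - \frac{1545}{4312} \approx -0.3583$)
$w{\left(F \right)} = - \frac{1545}{4312} - F$
$- \frac{449944}{g{\left(-448,-37 \right)}} + \frac{w{\left(661 \right)}}{65961} = - \frac{449944}{\left(-448\right) \left(-37\right)} + \frac{- \frac{1545}{4312} - 661}{65961} = - \frac{449944}{16576} + \left(- \frac{1545}{4312} - 661\right) \frac{1}{65961} = \left(-449944\right) \frac{1}{16576} - \frac{2851777}{284423832} = - \frac{56243}{2072} - \frac{2851777}{284423832} = - \frac{71440886005}{2630920446}$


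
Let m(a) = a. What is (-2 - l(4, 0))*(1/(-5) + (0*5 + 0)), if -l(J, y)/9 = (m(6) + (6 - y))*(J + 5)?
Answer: -194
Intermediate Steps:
l(J, y) = -9*(5 + J)*(12 - y) (l(J, y) = -9*(6 + (6 - y))*(J + 5) = -9*(12 - y)*(5 + J) = -9*(5 + J)*(12 - y))
(-2 - l(4, 0))*(1/(-5) + (0*5 + 0)) = (-2 - (-540 - 108*4 + 45*0 + 9*4*0))*(1/(-5) + (0*5 + 0)) = (-2 - (-540 - 432 + 0 + 0))*(-⅕ + (0 + 0)) = (-2 - 1*(-972))*(-⅕ + 0) = (-2 + 972)*(-⅕) = 970*(-⅕) = -194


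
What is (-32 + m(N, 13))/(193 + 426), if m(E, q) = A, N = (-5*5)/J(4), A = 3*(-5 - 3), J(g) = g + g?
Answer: -56/619 ≈ -0.090469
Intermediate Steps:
J(g) = 2*g
A = -24 (A = 3*(-8) = -24)
N = -25/8 (N = (-5*5)/((2*4)) = -25/8 ≈ -3.1250)
m(E, q) = -24
(-32 + m(N, 13))/(193 + 426) = (-32 - 24)/(193 + 426) = -56/619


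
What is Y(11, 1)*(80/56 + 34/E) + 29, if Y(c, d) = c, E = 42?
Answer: 1126/21 ≈ 53.619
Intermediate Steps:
Y(11, 1)*(80/56 + 34/E) + 29 = 11*(80/56 + 34/42) + 29 = 11*(80*(1/56) + 34*(1/42)) + 29 = 11*(10/7 + 17/21) + 29 = 11*(47/21) + 29 = 517/21 + 29 = 1126/21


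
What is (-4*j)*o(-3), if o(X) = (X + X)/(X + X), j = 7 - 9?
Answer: 8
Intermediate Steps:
j = -2
o(X) = 1 (o(X) = (2*X)/((2*X)) = (2*X)*(1/(2*X)) = 1)
(-4*j)*o(-3) = -4*(-2)*1 = 8*1 = 8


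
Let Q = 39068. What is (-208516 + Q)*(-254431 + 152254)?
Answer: 17313688296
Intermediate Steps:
(-208516 + Q)*(-254431 + 152254) = (-208516 + 39068)*(-254431 + 152254) = -169448*(-102177) = 17313688296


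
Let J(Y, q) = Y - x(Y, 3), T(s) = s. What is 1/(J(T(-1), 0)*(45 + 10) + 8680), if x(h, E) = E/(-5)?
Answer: 1/8658 ≈ 0.00011550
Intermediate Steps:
x(h, E) = -E/5 (x(h, E) = E*(-⅕) = -E/5)
J(Y, q) = ⅗ + Y (J(Y, q) = Y - (-1)*3/5 = Y - 1*(-⅗) = Y + ⅗ = ⅗ + Y)
1/(J(T(-1), 0)*(45 + 10) + 8680) = 1/((⅗ - 1)*(45 + 10) + 8680) = 1/(-⅖*55 + 8680) = 1/(-22 + 8680) = 1/8658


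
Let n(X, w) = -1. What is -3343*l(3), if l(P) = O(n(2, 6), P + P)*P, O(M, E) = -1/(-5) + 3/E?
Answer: -70203/10 ≈ -7020.3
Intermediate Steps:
O(M, E) = ⅕ + 3/E (O(M, E) = -1*(-⅕) + 3/E = ⅕ + 3/E)
l(P) = 3/2 + P/5 (l(P) = ((15 + (P + P))/(5*(P + P)))*P = ((15 + 2*P)/(5*((2*P))))*P = ((1/(2*P))*(15 + 2*P)/5)*P = ((15 + 2*P)/(10*P))*P = 3/2 + P/5)
-3343*l(3) = -3343*(3/2 + (⅕)*3) = -3343*(3/2 + ⅗) = -3343*21/10 = -70203/10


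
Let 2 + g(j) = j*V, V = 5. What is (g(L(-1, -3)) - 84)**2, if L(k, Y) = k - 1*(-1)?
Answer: 7396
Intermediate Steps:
L(k, Y) = 1 + k (L(k, Y) = k + 1 = 1 + k)
g(j) = -2 + 5*j (g(j) = -2 + j*5 = -2 + 5*j)
(g(L(-1, -3)) - 84)**2 = ((-2 + 5*(1 - 1)) - 84)**2 = ((-2 + 5*0) - 84)**2 = ((-2 + 0) - 84)**2 = (-2 - 84)**2 = (-86)**2 = 7396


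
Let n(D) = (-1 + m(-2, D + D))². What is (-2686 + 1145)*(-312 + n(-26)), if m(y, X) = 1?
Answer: 480792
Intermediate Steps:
n(D) = 0 (n(D) = (-1 + 1)² = 0² = 0)
(-2686 + 1145)*(-312 + n(-26)) = (-2686 + 1145)*(-312 + 0) = -1541*(-312) = 480792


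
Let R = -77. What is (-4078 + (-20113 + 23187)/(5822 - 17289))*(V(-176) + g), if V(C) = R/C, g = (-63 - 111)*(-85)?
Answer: -2766728819625/45868 ≈ -6.0319e+7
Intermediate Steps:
g = 14790 (g = -174*(-85) = 14790)
V(C) = -77/C
(-4078 + (-20113 + 23187)/(5822 - 17289))*(V(-176) + g) = (-4078 + (-20113 + 23187)/(5822 - 17289))*(-77/(-176) + 14790) = (-4078 + 3074/(-11467))*(-77*(-1/176) + 14790) = (-4078 + 3074*(-1/11467))*(7/16 + 14790) = (-4078 - 3074/11467)*(236647/16) = -46765500/11467*236647/16 = -2766728819625/45868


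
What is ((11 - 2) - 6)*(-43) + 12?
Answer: -117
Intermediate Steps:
((11 - 2) - 6)*(-43) + 12 = (9 - 6)*(-43) + 12 = 3*(-43) + 12 = -129 + 12 = -117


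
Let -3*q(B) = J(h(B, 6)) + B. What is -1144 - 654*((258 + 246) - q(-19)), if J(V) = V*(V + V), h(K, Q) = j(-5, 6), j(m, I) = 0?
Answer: -326618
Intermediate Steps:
h(K, Q) = 0
J(V) = 2*V² (J(V) = V*(2*V) = 2*V²)
q(B) = -B/3 (q(B) = -(2*0² + B)/3 = -(2*0 + B)/3 = -(0 + B)/3 = -B/3)
-1144 - 654*((258 + 246) - q(-19)) = -1144 - 654*((258 + 246) - (-1)*(-19)/3) = -1144 - 654*(504 - 1*19/3) = -1144 - 654*(504 - 19/3) = -1144 - 654*1493/3 = -1144 - 325474 = -326618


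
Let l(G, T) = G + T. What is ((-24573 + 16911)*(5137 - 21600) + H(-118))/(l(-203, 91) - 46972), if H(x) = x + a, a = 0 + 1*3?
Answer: -126139391/47084 ≈ -2679.0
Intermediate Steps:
a = 3 (a = 0 + 3 = 3)
H(x) = 3 + x (H(x) = x + 3 = 3 + x)
((-24573 + 16911)*(5137 - 21600) + H(-118))/(l(-203, 91) - 46972) = ((-24573 + 16911)*(5137 - 21600) + (3 - 118))/((-203 + 91) - 46972) = (-7662*(-16463) - 115)/(-112 - 46972) = (126139506 - 115)/(-47084) = 126139391*(-1/47084) = -126139391/47084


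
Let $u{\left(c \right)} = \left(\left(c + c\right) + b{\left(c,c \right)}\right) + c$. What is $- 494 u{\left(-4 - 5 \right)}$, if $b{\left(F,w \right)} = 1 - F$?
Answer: $8398$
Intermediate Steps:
$u{\left(c \right)} = 1 + 2 c$ ($u{\left(c \right)} = \left(\left(c + c\right) - \left(-1 + c\right)\right) + c = \left(2 c - \left(-1 + c\right)\right) + c = \left(1 + c\right) + c = 1 + 2 c$)
$- 494 u{\left(-4 - 5 \right)} = - 494 \left(1 + 2 \left(-4 - 5\right)\right) = - 494 \left(1 + 2 \left(-9\right)\right) = - 494 \left(1 - 18\right) = \left(-494\right) \left(-17\right) = 8398$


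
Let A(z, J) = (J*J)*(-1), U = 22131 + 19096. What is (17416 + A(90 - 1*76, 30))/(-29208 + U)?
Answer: 16516/12019 ≈ 1.3742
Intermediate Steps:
U = 41227
A(z, J) = -J² (A(z, J) = J²*(-1) = -J²)
(17416 + A(90 - 1*76, 30))/(-29208 + U) = (17416 - 1*30²)/(-29208 + 41227) = (17416 - 1*900)/12019 = (17416 - 900)*(1/12019) = 16516*(1/12019) = 16516/12019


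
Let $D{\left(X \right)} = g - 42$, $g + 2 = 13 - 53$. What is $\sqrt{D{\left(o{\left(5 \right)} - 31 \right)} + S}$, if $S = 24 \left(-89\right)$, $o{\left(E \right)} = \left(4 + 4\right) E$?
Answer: $2 i \sqrt{555} \approx 47.117 i$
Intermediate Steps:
$g = -42$ ($g = -2 + \left(13 - 53\right) = -2 - 40 = -42$)
$o{\left(E \right)} = 8 E$
$D{\left(X \right)} = -84$ ($D{\left(X \right)} = -42 - 42 = -84$)
$S = -2136$
$\sqrt{D{\left(o{\left(5 \right)} - 31 \right)} + S} = \sqrt{-84 - 2136} = \sqrt{-2220} = 2 i \sqrt{555}$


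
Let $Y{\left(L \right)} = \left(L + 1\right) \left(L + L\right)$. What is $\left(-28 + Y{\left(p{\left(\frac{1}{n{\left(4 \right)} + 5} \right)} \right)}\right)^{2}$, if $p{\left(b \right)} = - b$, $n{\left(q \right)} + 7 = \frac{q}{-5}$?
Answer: $\frac{7017201}{9604} \approx 730.65$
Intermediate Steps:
$n{\left(q \right)} = -7 - \frac{q}{5}$ ($n{\left(q \right)} = -7 + \frac{q}{-5} = -7 + q \left(- \frac{1}{5}\right) = -7 - \frac{q}{5}$)
$Y{\left(L \right)} = 2 L \left(1 + L\right)$ ($Y{\left(L \right)} = \left(1 + L\right) 2 L = 2 L \left(1 + L\right)$)
$\left(-28 + Y{\left(p{\left(\frac{1}{n{\left(4 \right)} + 5} \right)} \right)}\right)^{2} = \left(-28 + 2 \left(- \frac{1}{\left(-7 - \frac{4}{5}\right) + 5}\right) \left(1 - \frac{1}{\left(-7 - \frac{4}{5}\right) + 5}\right)\right)^{2} = \left(-28 + 2 \left(- \frac{1}{- \frac{39}{5} + 5}\right) \left(1 - \frac{1}{- \frac{39}{5} + 5}\right)\right)^{2} = \left(-28 + 2 \left(- \frac{1}{- \frac{14}{5}}\right) \left(1 - \frac{1}{- \frac{14}{5}}\right)\right)^{2} = \left(-28 + 2 \left(\left(-1\right) \left(- \frac{5}{14}\right)\right) \left(1 - - \frac{5}{14}\right)\right)^{2} = \left(-28 + 2 \cdot \frac{5}{14} \left(1 + \frac{5}{14}\right)\right)^{2} = \left(-28 + 2 \cdot \frac{5}{14} \cdot \frac{19}{14}\right)^{2} = \left(-28 + \frac{95}{98}\right)^{2} = \left(- \frac{2649}{98}\right)^{2} = \frac{7017201}{9604}$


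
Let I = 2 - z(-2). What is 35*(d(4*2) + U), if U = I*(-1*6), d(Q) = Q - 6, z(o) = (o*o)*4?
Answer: 3010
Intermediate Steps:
z(o) = 4*o² (z(o) = o²*4 = 4*o²)
I = -14 (I = 2 - 4*(-2)² = 2 - 4*4 = 2 - 1*16 = 2 - 16 = -14)
d(Q) = -6 + Q
U = 84 (U = -(-14)*6 = -14*(-6) = 84)
35*(d(4*2) + U) = 35*((-6 + 4*2) + 84) = 35*((-6 + 8) + 84) = 35*(2 + 84) = 35*86 = 3010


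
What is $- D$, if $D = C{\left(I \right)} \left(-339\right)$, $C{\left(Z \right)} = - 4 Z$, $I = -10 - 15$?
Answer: $33900$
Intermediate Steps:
$I = -25$
$D = -33900$ ($D = \left(-4\right) \left(-25\right) \left(-339\right) = 100 \left(-339\right) = -33900$)
$- D = \left(-1\right) \left(-33900\right) = 33900$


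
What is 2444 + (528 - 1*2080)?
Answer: 892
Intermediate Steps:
2444 + (528 - 1*2080) = 2444 + (528 - 2080) = 2444 - 1552 = 892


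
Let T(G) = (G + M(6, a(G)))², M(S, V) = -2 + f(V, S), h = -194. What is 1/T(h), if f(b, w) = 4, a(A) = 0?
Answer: 1/36864 ≈ 2.7127e-5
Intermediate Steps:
M(S, V) = 2 (M(S, V) = -2 + 4 = 2)
T(G) = (2 + G)² (T(G) = (G + 2)² = (2 + G)²)
1/T(h) = 1/((2 - 194)²) = 1/((-192)²) = 1/36864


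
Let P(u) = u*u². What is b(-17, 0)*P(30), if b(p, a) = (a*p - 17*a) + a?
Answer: 0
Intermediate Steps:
P(u) = u³
b(p, a) = -16*a + a*p (b(p, a) = (-17*a + a*p) + a = -16*a + a*p)
b(-17, 0)*P(30) = (0*(-16 - 17))*30³ = (0*(-33))*27000 = 0*27000 = 0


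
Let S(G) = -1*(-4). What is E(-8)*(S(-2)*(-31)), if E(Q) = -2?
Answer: 248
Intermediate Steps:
S(G) = 4
E(-8)*(S(-2)*(-31)) = -8*(-31) = -2*(-124) = 248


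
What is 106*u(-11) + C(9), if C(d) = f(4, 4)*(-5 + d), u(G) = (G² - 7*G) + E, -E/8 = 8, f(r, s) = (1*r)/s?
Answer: 14208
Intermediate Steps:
f(r, s) = r/s
E = -64 (E = -8*8 = -64)
u(G) = -64 + G² - 7*G (u(G) = (G² - 7*G) - 64 = -64 + G² - 7*G)
C(d) = -5 + d (C(d) = (4/4)*(-5 + d) = (4*(¼))*(-5 + d) = 1*(-5 + d) = -5 + d)
106*u(-11) + C(9) = 106*(-64 + (-11)² - 7*(-11)) + (-5 + 9) = 106*(-64 + 121 + 77) + 4 = 106*134 + 4 = 14204 + 4 = 14208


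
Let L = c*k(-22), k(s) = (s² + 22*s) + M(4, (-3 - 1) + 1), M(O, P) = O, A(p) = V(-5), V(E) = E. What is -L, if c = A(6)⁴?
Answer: -2500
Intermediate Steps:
A(p) = -5
c = 625 (c = (-5)⁴ = 625)
k(s) = 4 + s² + 22*s (k(s) = (s² + 22*s) + 4 = 4 + s² + 22*s)
L = 2500 (L = 625*(4 + (-22)² + 22*(-22)) = 625*(4 + 484 - 484) = 625*4 = 2500)
-L = -1*2500 = -2500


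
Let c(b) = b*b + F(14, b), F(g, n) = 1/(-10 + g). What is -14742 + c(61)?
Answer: -44083/4 ≈ -11021.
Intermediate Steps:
c(b) = ¼ + b² (c(b) = b*b + 1/(-10 + 14) = b² + 1/4 = b² + ¼ = ¼ + b²)
-14742 + c(61) = -14742 + (¼ + 61²) = -14742 + (¼ + 3721) = -14742 + 14885/4 = -44083/4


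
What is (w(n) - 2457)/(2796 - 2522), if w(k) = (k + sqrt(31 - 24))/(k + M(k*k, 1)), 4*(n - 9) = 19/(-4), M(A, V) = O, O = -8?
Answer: -3748/411 - 8*sqrt(7)/411 ≈ -9.1707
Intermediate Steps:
M(A, V) = -8
n = 125/16 (n = 9 + (19/(-4))/4 = 9 + (19*(-1/4))/4 = 9 + (1/4)*(-19/4) = 9 - 19/16 = 125/16 ≈ 7.8125)
w(k) = (k + sqrt(7))/(-8 + k) (w(k) = (k + sqrt(31 - 24))/(k - 8) = (k + sqrt(7))/(-8 + k))
(w(n) - 2457)/(2796 - 2522) = ((125/16 + sqrt(7))/(-8 + 125/16) - 2457)/(2796 - 2522) = ((125/16 + sqrt(7))/(-3/16) - 2457)/274 = (-16*(125/16 + sqrt(7))/3 - 2457)*(1/274) = ((-125/3 - 16*sqrt(7)/3) - 2457)*(1/274) = (-7496/3 - 16*sqrt(7)/3)*(1/274) = -3748/411 - 8*sqrt(7)/411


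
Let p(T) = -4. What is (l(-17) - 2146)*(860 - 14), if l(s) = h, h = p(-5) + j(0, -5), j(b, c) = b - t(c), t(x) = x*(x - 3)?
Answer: -1852740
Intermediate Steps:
t(x) = x*(-3 + x)
j(b, c) = b - c*(-3 + c)
h = -44 (h = -4 + (0 - 1*(-5)*(-3 - 5)) = -4 + (0 - 1*(-5)*(-8)) = -4 + (0 - 40) = -4 - 40 = -44)
l(s) = -44
(l(-17) - 2146)*(860 - 14) = (-44 - 2146)*(860 - 14) = -2190*846 = -1852740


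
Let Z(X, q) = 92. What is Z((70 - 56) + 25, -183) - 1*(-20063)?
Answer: 20155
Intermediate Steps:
Z((70 - 56) + 25, -183) - 1*(-20063) = 92 - 1*(-20063) = 92 + 20063 = 20155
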